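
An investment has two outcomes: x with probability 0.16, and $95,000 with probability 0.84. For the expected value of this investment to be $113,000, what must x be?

x = $207,500

0.16·x + 0.84·95000 = 113000
0.16·x = 113000 − 79800 = 33200
x = 33200 / 0.16 = 207500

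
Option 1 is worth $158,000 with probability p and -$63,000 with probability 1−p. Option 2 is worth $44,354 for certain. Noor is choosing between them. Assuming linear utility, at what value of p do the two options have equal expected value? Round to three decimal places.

p = 0.486

p·158000 + (1−p)·(-63000) = 44354
221000p − 63000 = 44354
p = (44354 + 63000) / 221000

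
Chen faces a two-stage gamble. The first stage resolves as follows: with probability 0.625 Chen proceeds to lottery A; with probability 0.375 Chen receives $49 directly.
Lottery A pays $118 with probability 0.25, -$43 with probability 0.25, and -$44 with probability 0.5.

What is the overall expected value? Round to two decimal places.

EV(A) = 0.25 × 118 + 0.25 × (-43) + 0.5 × (-44) = 29.5 − 10.75 − 22 = -3.25
Branch B: 49 (certain)
Overall = 0.625 × (-3.25) + 0.375 × 49 = -2.03125 + 18.375 = 16.34375

$16.34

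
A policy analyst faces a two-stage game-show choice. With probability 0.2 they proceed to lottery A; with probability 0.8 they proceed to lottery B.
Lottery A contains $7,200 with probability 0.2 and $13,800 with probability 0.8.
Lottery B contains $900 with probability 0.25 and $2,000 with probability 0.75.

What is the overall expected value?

EV(A) = 0.2 × 7200 + 0.8 × 13800 = 1440 + 11040 = 12480
EV(B) = 0.25 × 900 + 0.75 × 2000 = 225 + 1500 = 1725
Overall = 0.2 × 12480 + 0.8 × 1725 = 2496 + 1380 = 3876

$3,876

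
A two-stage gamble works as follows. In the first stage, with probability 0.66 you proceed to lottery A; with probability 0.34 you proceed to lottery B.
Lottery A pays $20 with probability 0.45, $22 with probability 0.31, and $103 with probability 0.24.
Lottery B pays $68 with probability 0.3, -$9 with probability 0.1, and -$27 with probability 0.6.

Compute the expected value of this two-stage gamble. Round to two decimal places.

EV(A) = 0.45 × 20 + 0.31 × 22 + 0.24 × 103 = 9 + 6.82 + 24.72 = 40.54
EV(B) = 0.3 × 68 + 0.1 × (-9) + 0.6 × (-27) = 20.4 − 0.9 − 16.2 = 3.3
Overall = 0.66 × 40.54 + 0.34 × 3.3 = 26.7564 + 1.122 = 27.8784

$27.88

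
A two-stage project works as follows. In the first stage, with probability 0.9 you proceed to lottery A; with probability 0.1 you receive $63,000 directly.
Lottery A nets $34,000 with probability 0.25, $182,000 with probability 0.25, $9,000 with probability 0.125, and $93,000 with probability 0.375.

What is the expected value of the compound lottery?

EV(A) = 0.25 × 34000 + 0.25 × 182000 + 0.125 × 9000 + 0.375 × 93000 = 8500 + 45500 + 1125 + 34875 = 90000
Branch B: 63000 (certain)
Overall = 0.9 × 90000 + 0.1 × 63000 = 81000 + 6300 = 87300

$87,300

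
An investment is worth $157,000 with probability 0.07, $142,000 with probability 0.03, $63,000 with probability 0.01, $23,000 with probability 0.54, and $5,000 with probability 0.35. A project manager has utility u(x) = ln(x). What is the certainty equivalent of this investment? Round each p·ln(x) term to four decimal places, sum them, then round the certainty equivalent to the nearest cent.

$16,453.61

E[u] = 0.07·ln(157000) + 0.03·ln(142000) + 0.01·ln(63000) + 0.54·ln(23000) + 0.35·ln(5000) = 0.8375 + 0.3559 + 0.1105 + 5.4234 + 2.9810 = 9.7083
CE = e^9.7083 ≈ 16453.61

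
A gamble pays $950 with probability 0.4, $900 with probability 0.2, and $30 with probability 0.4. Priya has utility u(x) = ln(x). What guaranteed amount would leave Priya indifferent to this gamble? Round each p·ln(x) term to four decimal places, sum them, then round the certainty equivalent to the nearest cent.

$235.95

E[u] = 0.4·ln(950) + 0.2·ln(900) + 0.4·ln(30) = 2.7426 + 1.3605 + 1.3605 = 5.4636
CE = e^5.4636 ≈ 235.95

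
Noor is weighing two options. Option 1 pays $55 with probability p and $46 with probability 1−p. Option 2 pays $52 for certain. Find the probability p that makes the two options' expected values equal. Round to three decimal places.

p·55 + (1−p)·46 = 52
9p + 46 = 52
p = (52 − 46) / 9

p = 0.667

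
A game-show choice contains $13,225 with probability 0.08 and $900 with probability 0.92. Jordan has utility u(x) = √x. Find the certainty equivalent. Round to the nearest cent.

E[u] = 0.08·√13225 + 0.92·√900 = 0.08·115 + 0.92·30 = 36.8
CE = (36.8)² = 1354.24

$1,354.24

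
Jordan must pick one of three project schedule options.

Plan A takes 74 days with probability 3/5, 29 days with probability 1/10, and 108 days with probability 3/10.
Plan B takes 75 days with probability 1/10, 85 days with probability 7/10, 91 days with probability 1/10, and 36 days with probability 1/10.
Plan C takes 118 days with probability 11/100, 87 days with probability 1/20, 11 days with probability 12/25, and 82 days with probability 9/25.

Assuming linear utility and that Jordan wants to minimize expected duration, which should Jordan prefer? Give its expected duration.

Plan A = 3/5 × 74 + 1/10 × 29 + 3/10 × 108 = 44.4 + 2.9 + 32.4 = 79.7
Plan B = 1/10 × 75 + 7/10 × 85 + 1/10 × 91 + 1/10 × 36 = 7.5 + 59.5 + 9.1 + 3.6 = 79.7
Plan C = 11/100 × 118 + 1/20 × 87 + 12/25 × 11 + 9/25 × 82 = 12.98 + 4.35 + 5.28 + 29.52 = 52.13

Plan C (52.13 days)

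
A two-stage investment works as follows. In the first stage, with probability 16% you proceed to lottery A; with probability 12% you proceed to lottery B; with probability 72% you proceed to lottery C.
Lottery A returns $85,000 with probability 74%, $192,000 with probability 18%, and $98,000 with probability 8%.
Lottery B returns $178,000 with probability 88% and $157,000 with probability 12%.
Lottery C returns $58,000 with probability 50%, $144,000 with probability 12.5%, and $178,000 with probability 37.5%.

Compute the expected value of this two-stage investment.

EV(A) = 0.74 × 85000 + 0.18 × 192000 + 0.08 × 98000 = 62900 + 34560 + 7840 = 105300
EV(B) = 0.88 × 178000 + 0.12 × 157000 = 156640 + 18840 = 175480
EV(C) = 0.5 × 58000 + 0.125 × 144000 + 0.375 × 178000 = 29000 + 18000 + 66750 = 113750
Overall = 0.16 × 105300 + 0.12 × 175480 + 0.72 × 113750 = 16848 + 21057.6 + 81900 = 119805.6

$119,805.60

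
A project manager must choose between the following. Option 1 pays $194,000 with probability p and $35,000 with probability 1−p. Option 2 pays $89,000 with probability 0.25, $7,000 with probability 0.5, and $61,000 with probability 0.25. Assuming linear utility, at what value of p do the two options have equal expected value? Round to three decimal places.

p = 0.038

EV(Option 2) = 0.25 × 89000 + 0.5 × 7000 + 0.25 × 61000 = 22250 + 3500 + 15250 = 41000
p·194000 + (1−p)·35000 = 41000
159000p + 35000 = 41000
p = (41000 − 35000) / 159000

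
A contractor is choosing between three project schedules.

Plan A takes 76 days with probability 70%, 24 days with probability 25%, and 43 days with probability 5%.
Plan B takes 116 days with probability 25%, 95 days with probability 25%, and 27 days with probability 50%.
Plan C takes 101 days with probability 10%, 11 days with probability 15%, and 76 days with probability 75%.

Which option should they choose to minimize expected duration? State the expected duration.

Plan A (61.35 days)

Plan A = 0.7 × 76 + 0.25 × 24 + 0.05 × 43 = 53.2 + 6 + 2.15 = 61.35
Plan B = 0.25 × 116 + 0.25 × 95 + 0.5 × 27 = 29 + 23.75 + 13.5 = 66.25
Plan C = 0.1 × 101 + 0.15 × 11 + 0.75 × 76 = 10.1 + 1.65 + 57 = 68.75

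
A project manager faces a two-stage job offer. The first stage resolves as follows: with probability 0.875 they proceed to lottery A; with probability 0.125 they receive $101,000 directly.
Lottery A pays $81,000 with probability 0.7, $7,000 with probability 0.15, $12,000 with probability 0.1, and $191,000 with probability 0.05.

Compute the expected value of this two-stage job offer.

$72,562.50

EV(A) = 0.7 × 81000 + 0.15 × 7000 + 0.1 × 12000 + 0.05 × 191000 = 56700 + 1050 + 1200 + 9550 = 68500
Branch B: 101000 (certain)
Overall = 0.875 × 68500 + 0.125 × 101000 = 59937.5 + 12625 = 72562.5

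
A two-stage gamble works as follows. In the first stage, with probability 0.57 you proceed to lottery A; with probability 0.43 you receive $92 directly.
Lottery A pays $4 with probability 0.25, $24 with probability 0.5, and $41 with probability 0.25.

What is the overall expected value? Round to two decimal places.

$52.81

EV(A) = 0.25 × 4 + 0.5 × 24 + 0.25 × 41 = 1 + 12 + 10.25 = 23.25
Branch B: 92 (certain)
Overall = 0.57 × 23.25 + 0.43 × 92 = 13.2525 + 39.56 = 52.8125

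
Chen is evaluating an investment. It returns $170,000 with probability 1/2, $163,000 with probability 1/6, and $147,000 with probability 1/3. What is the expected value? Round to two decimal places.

EV = 1/2 × 170000 + 1/6 × 163000 + 1/3 × 147000 = 85000 + 27166.6667 + 49000 = 161166.6667

$161,166.67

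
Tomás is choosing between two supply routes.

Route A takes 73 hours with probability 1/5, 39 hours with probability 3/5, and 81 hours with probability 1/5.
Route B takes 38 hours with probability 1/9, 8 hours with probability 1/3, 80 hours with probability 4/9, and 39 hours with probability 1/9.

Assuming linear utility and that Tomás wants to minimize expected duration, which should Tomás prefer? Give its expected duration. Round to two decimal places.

Route A = 1/5 × 73 + 3/5 × 39 + 1/5 × 81 = 14.6 + 23.4 + 16.2 = 54.2
Route B = 1/9 × 38 + 1/3 × 8 + 4/9 × 80 + 1/9 × 39 = 4.2222 + 2.6667 + 35.5556 + 4.3333 = 46.7778

Route B (46.78 hours)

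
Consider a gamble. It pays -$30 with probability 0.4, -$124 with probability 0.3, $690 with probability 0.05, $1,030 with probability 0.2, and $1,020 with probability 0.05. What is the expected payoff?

EV = 0.4 × (-30) + 0.3 × (-124) + 0.05 × 690 + 0.2 × 1030 + 0.05 × 1020 = -12 − 37.2 + 34.5 + 206 + 51 = 242.3

$242.30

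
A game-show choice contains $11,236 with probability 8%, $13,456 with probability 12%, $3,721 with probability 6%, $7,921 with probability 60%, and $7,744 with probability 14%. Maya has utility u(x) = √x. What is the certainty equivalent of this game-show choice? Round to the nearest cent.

E[u] = 0.08·√11236 + 0.12·√13456 + 0.06·√3721 + 0.6·√7921 + 0.14·√7744 = 0.08·106 + 0.12·116 + 0.06·61 + 0.6·89 + 0.14·88 = 91.78
CE = (91.78)² = 8423.5684

$8,423.57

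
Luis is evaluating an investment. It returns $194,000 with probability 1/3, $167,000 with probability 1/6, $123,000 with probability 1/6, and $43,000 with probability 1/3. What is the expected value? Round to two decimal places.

EV = 1/3 × 194000 + 1/6 × 167000 + 1/6 × 123000 + 1/3 × 43000 = 64666.6667 + 27833.3333 + 20500 + 14333.3333 = 127333.3333

$127,333.33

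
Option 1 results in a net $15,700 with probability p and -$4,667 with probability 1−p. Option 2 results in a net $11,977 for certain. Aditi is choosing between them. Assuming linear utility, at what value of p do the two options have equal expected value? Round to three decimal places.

p = 0.817

p·15700 + (1−p)·(-4667) = 11977
20367p − 4667 = 11977
p = (11977 + 4667) / 20367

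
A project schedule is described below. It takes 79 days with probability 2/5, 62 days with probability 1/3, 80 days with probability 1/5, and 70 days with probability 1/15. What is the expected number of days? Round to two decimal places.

72.93 days

EV = 2/5 × 79 + 1/3 × 62 + 1/5 × 80 + 1/15 × 70 = 31.6 + 20.6667 + 16 + 4.6667 = 72.9333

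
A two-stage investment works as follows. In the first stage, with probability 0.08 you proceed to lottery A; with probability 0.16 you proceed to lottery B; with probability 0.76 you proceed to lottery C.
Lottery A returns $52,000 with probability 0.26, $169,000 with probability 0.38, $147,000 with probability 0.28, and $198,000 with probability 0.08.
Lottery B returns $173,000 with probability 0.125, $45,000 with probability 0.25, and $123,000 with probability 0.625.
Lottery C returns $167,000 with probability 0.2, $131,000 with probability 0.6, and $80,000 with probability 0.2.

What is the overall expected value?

$125,619.20

EV(A) = 0.26 × 52000 + 0.38 × 169000 + 0.28 × 147000 + 0.08 × 198000 = 13520 + 64220 + 41160 + 15840 = 134740
EV(B) = 0.125 × 173000 + 0.25 × 45000 + 0.625 × 123000 = 21625 + 11250 + 76875 = 109750
EV(C) = 0.2 × 167000 + 0.6 × 131000 + 0.2 × 80000 = 33400 + 78600 + 16000 = 128000
Overall = 0.08 × 134740 + 0.16 × 109750 + 0.76 × 128000 = 10779.2 + 17560 + 97280 = 125619.2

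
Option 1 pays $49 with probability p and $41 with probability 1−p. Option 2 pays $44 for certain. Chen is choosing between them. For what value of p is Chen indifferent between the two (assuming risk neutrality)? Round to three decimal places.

p·49 + (1−p)·41 = 44
8p + 41 = 44
p = (44 − 41) / 8

p = 0.375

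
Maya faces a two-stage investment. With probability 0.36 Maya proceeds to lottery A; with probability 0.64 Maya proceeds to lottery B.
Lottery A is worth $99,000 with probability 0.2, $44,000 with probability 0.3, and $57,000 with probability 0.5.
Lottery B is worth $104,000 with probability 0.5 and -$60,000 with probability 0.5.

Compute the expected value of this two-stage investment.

$36,220

EV(A) = 0.2 × 99000 + 0.3 × 44000 + 0.5 × 57000 = 19800 + 13200 + 28500 = 61500
EV(B) = 0.5 × 104000 + 0.5 × (-60000) = 52000 − 30000 = 22000
Overall = 0.36 × 61500 + 0.64 × 22000 = 22140 + 14080 = 36220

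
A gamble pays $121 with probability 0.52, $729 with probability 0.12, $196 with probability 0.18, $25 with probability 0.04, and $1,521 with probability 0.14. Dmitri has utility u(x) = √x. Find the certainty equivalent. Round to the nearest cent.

E[u] = 0.52·√121 + 0.12·√729 + 0.18·√196 + 0.04·√25 + 0.14·√1521 = 0.52·11 + 0.12·27 + 0.18·14 + 0.04·5 + 0.14·39 = 17.14
CE = (17.14)² = 293.7796

$293.78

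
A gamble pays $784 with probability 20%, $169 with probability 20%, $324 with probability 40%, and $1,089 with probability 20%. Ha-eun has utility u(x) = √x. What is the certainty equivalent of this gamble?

$484

E[u] = 0.2·√784 + 0.2·√169 + 0.4·√324 + 0.2·√1089 = 0.2·28 + 0.2·13 + 0.4·18 + 0.2·33 = 22
CE = (22)² = 484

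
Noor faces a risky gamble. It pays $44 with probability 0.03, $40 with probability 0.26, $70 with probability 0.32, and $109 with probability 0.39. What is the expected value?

EV = 0.03 × 44 + 0.26 × 40 + 0.32 × 70 + 0.39 × 109 = 1.32 + 10.4 + 22.4 + 42.51 = 76.63

$76.63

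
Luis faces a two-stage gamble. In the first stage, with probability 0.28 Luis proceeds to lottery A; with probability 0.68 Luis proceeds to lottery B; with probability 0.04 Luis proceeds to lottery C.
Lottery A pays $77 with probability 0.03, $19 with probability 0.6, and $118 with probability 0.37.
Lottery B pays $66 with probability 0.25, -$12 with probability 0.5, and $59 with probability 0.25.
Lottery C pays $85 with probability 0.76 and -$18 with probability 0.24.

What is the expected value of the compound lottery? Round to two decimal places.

$35.64

EV(A) = 0.03 × 77 + 0.6 × 19 + 0.37 × 118 = 2.31 + 11.4 + 43.66 = 57.37
EV(B) = 0.25 × 66 + 0.5 × (-12) + 0.25 × 59 = 16.5 − 6 + 14.75 = 25.25
EV(C) = 0.76 × 85 + 0.24 × (-18) = 64.6 − 4.32 = 60.28
Overall = 0.28 × 57.37 + 0.68 × 25.25 + 0.04 × 60.28 = 16.0636 + 17.17 + 2.4112 = 35.6448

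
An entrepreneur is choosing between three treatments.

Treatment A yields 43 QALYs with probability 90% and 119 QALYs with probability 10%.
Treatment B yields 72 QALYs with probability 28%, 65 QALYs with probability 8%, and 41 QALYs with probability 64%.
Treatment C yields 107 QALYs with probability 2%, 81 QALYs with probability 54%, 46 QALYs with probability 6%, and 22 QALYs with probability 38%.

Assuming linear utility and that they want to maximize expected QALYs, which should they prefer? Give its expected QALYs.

Treatment A = 0.9 × 43 + 0.1 × 119 = 38.7 + 11.9 = 50.6
Treatment B = 0.28 × 72 + 0.08 × 65 + 0.64 × 41 = 20.16 + 5.2 + 26.24 = 51.6
Treatment C = 0.02 × 107 + 0.54 × 81 + 0.06 × 46 + 0.38 × 22 = 2.14 + 43.74 + 2.76 + 8.36 = 57

Treatment C (57 QALYs)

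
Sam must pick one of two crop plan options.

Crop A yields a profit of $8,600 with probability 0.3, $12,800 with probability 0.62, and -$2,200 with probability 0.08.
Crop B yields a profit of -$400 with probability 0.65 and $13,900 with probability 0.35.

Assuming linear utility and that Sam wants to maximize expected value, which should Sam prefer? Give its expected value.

Crop A = 0.3 × 8600 + 0.62 × 12800 + 0.08 × (-2200) = 2580 + 7936 − 176 = 10340
Crop B = 0.65 × (-400) + 0.35 × 13900 = -260 + 4865 = 4605

Crop A ($10,340)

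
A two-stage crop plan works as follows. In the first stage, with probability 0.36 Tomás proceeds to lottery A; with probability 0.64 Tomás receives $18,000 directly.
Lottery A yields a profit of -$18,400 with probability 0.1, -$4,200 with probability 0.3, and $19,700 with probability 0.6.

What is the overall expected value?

$14,659.20

EV(A) = 0.1 × (-18400) + 0.3 × (-4200) + 0.6 × 19700 = -1840 − 1260 + 11820 = 8720
Branch B: 18000 (certain)
Overall = 0.36 × 8720 + 0.64 × 18000 = 3139.2 + 11520 = 14659.2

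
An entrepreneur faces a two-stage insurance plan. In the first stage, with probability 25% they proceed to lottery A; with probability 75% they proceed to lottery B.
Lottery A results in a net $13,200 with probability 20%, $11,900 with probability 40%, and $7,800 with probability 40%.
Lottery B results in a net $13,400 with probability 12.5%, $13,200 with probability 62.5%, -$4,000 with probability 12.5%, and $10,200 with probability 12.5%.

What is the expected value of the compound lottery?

EV(A) = 0.2 × 13200 + 0.4 × 11900 + 0.4 × 7800 = 2640 + 4760 + 3120 = 10520
EV(B) = 0.125 × 13400 + 0.625 × 13200 + 0.125 × (-4000) + 0.125 × 10200 = 1675 + 8250 − 500 + 1275 = 10700
Overall = 0.25 × 10520 + 0.75 × 10700 = 2630 + 8025 = 10655

$10,655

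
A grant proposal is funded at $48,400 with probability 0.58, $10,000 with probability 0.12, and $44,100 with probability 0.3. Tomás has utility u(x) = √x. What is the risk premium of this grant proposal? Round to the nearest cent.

E[u] = 0.58·√48400 + 0.12·√10000 + 0.3·√44100 = 0.58·220 + 0.12·100 + 0.3·210 = 202.6
CE = (202.6)² = 41046.76
Risk premium = EV − CE = 42502 − 41046.76 = 1455.24

$1,455.24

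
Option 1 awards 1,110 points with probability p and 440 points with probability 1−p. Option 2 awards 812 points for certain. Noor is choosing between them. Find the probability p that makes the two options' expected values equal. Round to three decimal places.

p·1110 + (1−p)·440 = 812
670p + 440 = 812
p = (812 − 440) / 670

p = 0.555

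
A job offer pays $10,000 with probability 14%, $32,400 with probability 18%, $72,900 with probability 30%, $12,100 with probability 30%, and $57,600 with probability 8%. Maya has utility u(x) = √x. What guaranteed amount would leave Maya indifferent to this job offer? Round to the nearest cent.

E[u] = 0.14·√10000 + 0.18·√32400 + 0.3·√72900 + 0.3·√12100 + 0.08·√57600 = 0.14·100 + 0.18·180 + 0.3·270 + 0.3·110 + 0.08·240 = 179.6
CE = (179.6)² = 32256.16

$32,256.16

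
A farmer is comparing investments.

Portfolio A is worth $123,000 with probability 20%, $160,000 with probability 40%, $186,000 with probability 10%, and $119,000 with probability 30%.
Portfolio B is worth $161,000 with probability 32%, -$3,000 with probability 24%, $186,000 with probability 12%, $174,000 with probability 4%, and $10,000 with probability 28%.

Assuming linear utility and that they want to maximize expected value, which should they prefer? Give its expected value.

Portfolio A ($142,900)

Portfolio A = 0.2 × 123000 + 0.4 × 160000 + 0.1 × 186000 + 0.3 × 119000 = 24600 + 64000 + 18600 + 35700 = 142900
Portfolio B = 0.32 × 161000 + 0.24 × (-3000) + 0.12 × 186000 + 0.04 × 174000 + 0.28 × 10000 = 51520 − 720 + 22320 + 6960 + 2800 = 82880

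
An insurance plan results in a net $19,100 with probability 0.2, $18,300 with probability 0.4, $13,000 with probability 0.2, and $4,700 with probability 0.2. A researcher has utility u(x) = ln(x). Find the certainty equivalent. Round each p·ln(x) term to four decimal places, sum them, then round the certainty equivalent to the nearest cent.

$13,134.53

E[u] = 0.2·ln(19100) + 0.4·ln(18300) + 0.2·ln(13000) + 0.2·ln(4700) = 1.9715 + 3.9259 + 1.8945 + 1.6911 = 9.4830
CE = e^9.4830 ≈ 13134.53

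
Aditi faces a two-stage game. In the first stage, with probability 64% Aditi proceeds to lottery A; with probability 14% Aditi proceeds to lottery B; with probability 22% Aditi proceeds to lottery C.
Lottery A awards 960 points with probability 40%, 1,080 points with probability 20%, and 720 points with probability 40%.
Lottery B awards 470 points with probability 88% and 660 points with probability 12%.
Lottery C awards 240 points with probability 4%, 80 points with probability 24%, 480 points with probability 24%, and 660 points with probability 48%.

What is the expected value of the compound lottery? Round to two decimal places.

738.69 points

EV(A) = 0.4 × 960 + 0.2 × 1080 + 0.4 × 720 = 384 + 216 + 288 = 888
EV(B) = 0.88 × 470 + 0.12 × 660 = 413.6 + 79.2 = 492.8
EV(C) = 0.04 × 240 + 0.24 × 80 + 0.24 × 480 + 0.48 × 660 = 9.6 + 19.2 + 115.2 + 316.8 = 460.8
Overall = 0.64 × 888 + 0.14 × 492.8 + 0.22 × 460.8 = 568.32 + 68.992 + 101.376 = 738.688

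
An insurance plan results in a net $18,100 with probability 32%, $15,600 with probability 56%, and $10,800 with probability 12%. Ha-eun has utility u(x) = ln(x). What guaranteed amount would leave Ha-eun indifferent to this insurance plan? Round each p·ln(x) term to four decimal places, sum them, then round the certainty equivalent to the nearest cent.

E[u] = 0.32·ln(18100) + 0.56·ln(15600) + 0.12·ln(10800) = 3.1372 + 5.4068 + 1.1145 = 9.6585
CE = e^9.6585 ≈ 15654.29

$15,654.29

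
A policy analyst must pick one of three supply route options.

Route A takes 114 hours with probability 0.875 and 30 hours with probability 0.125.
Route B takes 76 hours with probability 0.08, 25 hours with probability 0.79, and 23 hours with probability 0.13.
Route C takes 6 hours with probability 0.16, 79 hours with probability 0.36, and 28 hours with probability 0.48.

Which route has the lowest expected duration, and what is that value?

Route B (28.82 hours)

Route A = 0.875 × 114 + 0.125 × 30 = 99.75 + 3.75 = 103.5
Route B = 0.08 × 76 + 0.79 × 25 + 0.13 × 23 = 6.08 + 19.75 + 2.99 = 28.82
Route C = 0.16 × 6 + 0.36 × 79 + 0.48 × 28 = 0.96 + 28.44 + 13.44 = 42.84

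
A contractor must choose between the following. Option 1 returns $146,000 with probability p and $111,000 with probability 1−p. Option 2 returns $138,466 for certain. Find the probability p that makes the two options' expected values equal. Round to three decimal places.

p = 0.785

p·146000 + (1−p)·111000 = 138466
35000p + 111000 = 138466
p = (138466 − 111000) / 35000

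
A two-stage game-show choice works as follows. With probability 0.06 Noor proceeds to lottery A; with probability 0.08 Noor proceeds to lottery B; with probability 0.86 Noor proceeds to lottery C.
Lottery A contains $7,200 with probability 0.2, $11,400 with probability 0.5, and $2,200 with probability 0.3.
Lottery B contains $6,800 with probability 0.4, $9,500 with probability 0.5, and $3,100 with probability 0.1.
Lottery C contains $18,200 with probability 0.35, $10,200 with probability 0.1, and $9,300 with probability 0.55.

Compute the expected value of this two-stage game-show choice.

EV(A) = 0.2 × 7200 + 0.5 × 11400 + 0.3 × 2200 = 1440 + 5700 + 660 = 7800
EV(B) = 0.4 × 6800 + 0.5 × 9500 + 0.1 × 3100 = 2720 + 4750 + 310 = 7780
EV(C) = 0.35 × 18200 + 0.1 × 10200 + 0.55 × 9300 = 6370 + 1020 + 5115 = 12505
Overall = 0.06 × 7800 + 0.08 × 7780 + 0.86 × 12505 = 468 + 622.4 + 10754.3 = 11844.7

$11,844.70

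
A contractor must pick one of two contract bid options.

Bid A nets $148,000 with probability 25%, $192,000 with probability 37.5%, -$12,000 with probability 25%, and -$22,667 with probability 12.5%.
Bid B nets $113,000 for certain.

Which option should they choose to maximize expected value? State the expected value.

Bid A = 0.25 × 148000 + 0.375 × 192000 + 0.25 × (-12000) + 0.125 × (-22667) = 37000 + 72000 − 3000 − 2833.375 = 103166.625
Bid B: 113000 (certain)

Bid B ($113,000)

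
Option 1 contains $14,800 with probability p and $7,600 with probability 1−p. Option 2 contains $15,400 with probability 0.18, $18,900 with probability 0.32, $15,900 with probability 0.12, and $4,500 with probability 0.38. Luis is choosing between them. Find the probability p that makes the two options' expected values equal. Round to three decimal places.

EV(Option 2) = 0.18 × 15400 + 0.32 × 18900 + 0.12 × 15900 + 0.38 × 4500 = 2772 + 6048 + 1908 + 1710 = 12438
p·14800 + (1−p)·7600 = 12438
7200p + 7600 = 12438
p = (12438 − 7600) / 7200

p = 0.672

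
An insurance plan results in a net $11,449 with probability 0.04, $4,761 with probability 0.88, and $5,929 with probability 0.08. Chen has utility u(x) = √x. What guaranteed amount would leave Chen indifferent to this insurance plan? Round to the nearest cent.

E[u] = 0.04·√11449 + 0.88·√4761 + 0.08·√5929 = 0.04·107 + 0.88·69 + 0.08·77 = 71.16
CE = (71.16)² = 5063.7456

$5,063.75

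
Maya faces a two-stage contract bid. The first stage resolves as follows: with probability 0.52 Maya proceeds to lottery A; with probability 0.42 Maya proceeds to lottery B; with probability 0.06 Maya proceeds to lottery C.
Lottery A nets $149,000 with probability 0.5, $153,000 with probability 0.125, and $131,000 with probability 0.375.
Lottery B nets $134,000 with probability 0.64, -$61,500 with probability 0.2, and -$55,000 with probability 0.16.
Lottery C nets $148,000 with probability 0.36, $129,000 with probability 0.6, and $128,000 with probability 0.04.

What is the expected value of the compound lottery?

$109,535.20

EV(A) = 0.5 × 149000 + 0.125 × 153000 + 0.375 × 131000 = 74500 + 19125 + 49125 = 142750
EV(B) = 0.64 × 134000 + 0.2 × (-61500) + 0.16 × (-55000) = 85760 − 12300 − 8800 = 64660
EV(C) = 0.36 × 148000 + 0.6 × 129000 + 0.04 × 128000 = 53280 + 77400 + 5120 = 135800
Overall = 0.52 × 142750 + 0.42 × 64660 + 0.06 × 135800 = 74230 + 27157.2 + 8148 = 109535.2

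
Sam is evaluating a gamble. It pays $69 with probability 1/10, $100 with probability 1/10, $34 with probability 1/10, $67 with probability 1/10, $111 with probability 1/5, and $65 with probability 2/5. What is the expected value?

EV = 1/10 × 69 + 1/10 × 100 + 1/10 × 34 + 1/10 × 67 + 1/5 × 111 + 2/5 × 65 = 6.9 + 10 + 3.4 + 6.7 + 22.2 + 26 = 75.2

$75.20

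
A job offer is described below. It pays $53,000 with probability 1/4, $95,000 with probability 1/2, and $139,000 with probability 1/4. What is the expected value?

$95,500

EV = 1/4 × 53000 + 1/2 × 95000 + 1/4 × 139000 = 13250 + 47500 + 34750 = 95500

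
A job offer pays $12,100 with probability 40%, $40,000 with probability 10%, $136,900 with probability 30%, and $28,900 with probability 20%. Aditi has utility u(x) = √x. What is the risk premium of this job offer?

E[u] = 0.4·√12100 + 0.1·√40000 + 0.3·√136900 + 0.2·√28900 = 0.4·110 + 0.1·200 + 0.3·370 + 0.2·170 = 209
CE = (209)² = 43681
Risk premium = EV − CE = 55690 − 43681 = 12009

$12,009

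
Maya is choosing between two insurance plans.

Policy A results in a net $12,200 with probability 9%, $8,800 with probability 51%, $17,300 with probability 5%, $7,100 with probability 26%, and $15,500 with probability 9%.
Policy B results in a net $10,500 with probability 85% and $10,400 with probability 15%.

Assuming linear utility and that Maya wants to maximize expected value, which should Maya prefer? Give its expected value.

Policy B ($10,485)

Policy A = 0.09 × 12200 + 0.51 × 8800 + 0.05 × 17300 + 0.26 × 7100 + 0.09 × 15500 = 1098 + 4488 + 865 + 1846 + 1395 = 9692
Policy B = 0.85 × 10500 + 0.15 × 10400 = 8925 + 1560 = 10485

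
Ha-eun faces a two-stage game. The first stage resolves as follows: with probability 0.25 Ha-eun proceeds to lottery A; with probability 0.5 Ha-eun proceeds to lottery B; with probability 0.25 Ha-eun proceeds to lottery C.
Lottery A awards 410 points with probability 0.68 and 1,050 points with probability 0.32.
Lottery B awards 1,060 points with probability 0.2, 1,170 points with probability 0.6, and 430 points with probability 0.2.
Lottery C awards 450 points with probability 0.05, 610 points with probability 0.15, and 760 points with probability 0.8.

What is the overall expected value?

834.2 points

EV(A) = 0.68 × 410 + 0.32 × 1050 = 278.8 + 336 = 614.8
EV(B) = 0.2 × 1060 + 0.6 × 1170 + 0.2 × 430 = 212 + 702 + 86 = 1000
EV(C) = 0.05 × 450 + 0.15 × 610 + 0.8 × 760 = 22.5 + 91.5 + 608 = 722
Overall = 0.25 × 614.8 + 0.5 × 1000 + 0.25 × 722 = 153.7 + 500 + 180.5 = 834.2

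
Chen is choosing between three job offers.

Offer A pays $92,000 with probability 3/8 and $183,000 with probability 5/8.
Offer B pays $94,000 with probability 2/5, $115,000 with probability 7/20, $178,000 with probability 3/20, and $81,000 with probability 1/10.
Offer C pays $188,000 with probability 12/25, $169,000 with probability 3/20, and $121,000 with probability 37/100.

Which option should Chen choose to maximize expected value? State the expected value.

Offer A = 3/8 × 92000 + 5/8 × 183000 = 34500 + 114375 = 148875
Offer B = 2/5 × 94000 + 7/20 × 115000 + 3/20 × 178000 + 1/10 × 81000 = 37600 + 40250 + 26700 + 8100 = 112650
Offer C = 12/25 × 188000 + 3/20 × 169000 + 37/100 × 121000 = 90240 + 25350 + 44770 = 160360

Offer C ($160,360)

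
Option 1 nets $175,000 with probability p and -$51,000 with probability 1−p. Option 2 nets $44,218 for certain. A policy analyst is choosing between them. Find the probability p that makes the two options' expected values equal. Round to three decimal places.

p·175000 + (1−p)·(-51000) = 44218
226000p − 51000 = 44218
p = (44218 + 51000) / 226000

p = 0.421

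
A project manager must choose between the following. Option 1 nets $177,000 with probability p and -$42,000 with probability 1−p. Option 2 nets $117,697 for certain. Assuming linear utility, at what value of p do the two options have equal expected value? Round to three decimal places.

p = 0.729

p·177000 + (1−p)·(-42000) = 117697
219000p − 42000 = 117697
p = (117697 + 42000) / 219000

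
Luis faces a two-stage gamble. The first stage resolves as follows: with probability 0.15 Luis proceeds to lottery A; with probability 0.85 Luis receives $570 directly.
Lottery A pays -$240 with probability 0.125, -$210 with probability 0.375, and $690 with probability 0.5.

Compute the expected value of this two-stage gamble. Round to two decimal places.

EV(A) = 0.125 × (-240) + 0.375 × (-210) + 0.5 × 690 = -30 − 78.75 + 345 = 236.25
Branch B: 570 (certain)
Overall = 0.15 × 236.25 + 0.85 × 570 = 35.4375 + 484.5 = 519.9375

$519.94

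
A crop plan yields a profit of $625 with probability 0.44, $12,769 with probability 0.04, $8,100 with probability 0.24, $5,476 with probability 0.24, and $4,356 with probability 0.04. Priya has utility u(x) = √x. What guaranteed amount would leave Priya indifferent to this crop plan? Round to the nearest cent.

E[u] = 0.44·√625 + 0.04·√12769 + 0.24·√8100 + 0.24·√5476 + 0.04·√4356 = 0.44·25 + 0.04·113 + 0.24·90 + 0.24·74 + 0.04·66 = 57.52
CE = (57.52)² = 3308.5504

$3,308.55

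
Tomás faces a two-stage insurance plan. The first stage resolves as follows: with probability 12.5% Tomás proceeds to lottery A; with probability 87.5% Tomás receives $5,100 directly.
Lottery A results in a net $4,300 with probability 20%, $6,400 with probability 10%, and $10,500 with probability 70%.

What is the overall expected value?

EV(A) = 0.2 × 4300 + 0.1 × 6400 + 0.7 × 10500 = 860 + 640 + 7350 = 8850
Branch B: 5100 (certain)
Overall = 0.125 × 8850 + 0.875 × 5100 = 1106.25 + 4462.5 = 5568.75

$5,568.75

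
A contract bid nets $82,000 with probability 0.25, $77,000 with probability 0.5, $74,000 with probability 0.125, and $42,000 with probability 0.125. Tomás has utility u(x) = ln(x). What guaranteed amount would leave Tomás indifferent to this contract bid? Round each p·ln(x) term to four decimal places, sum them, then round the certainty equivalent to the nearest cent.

$72,157.03

E[u] = 0.25·ln(82000) + 0.5·ln(77000) + 0.125·ln(74000) + 0.125·ln(42000) = 2.8286 + 5.6258 + 1.4015 + 1.3307 = 11.1866
CE = e^11.1866 ≈ 72157.03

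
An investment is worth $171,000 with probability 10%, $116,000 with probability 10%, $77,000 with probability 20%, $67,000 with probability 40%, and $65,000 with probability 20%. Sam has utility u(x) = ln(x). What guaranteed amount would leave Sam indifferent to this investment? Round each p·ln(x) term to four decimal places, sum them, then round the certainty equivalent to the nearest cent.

E[u] = 0.1·ln(171000) + 0.1·ln(116000) + 0.2·ln(77000) + 0.4·ln(67000) + 0.2·ln(65000) = 1.2049 + 1.1661 + 2.2503 + 4.4450 + 2.2164 = 11.2827
CE = e^11.2827 ≈ 79435.45

$79,435.45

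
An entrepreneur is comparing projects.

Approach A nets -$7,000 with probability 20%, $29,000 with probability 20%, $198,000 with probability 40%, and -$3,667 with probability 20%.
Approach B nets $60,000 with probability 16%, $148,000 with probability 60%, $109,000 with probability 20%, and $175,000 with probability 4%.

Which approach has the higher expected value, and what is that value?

Approach A = 0.2 × (-7000) + 0.2 × 29000 + 0.4 × 198000 + 0.2 × (-3667) = -1400 + 5800 + 79200 − 733.4 = 82866.6
Approach B = 0.16 × 60000 + 0.6 × 148000 + 0.2 × 109000 + 0.04 × 175000 = 9600 + 88800 + 21800 + 7000 = 127200

Approach B ($127,200)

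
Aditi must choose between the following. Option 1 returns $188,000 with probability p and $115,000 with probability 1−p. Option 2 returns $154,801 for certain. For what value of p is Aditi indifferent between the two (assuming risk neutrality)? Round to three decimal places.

p·188000 + (1−p)·115000 = 154801
73000p + 115000 = 154801
p = (154801 − 115000) / 73000

p = 0.545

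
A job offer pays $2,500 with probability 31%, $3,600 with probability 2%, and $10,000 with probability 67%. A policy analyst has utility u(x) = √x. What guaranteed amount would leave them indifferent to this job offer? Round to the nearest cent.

$7,005.69

E[u] = 0.31·√2500 + 0.02·√3600 + 0.67·√10000 = 0.31·50 + 0.02·60 + 0.67·100 = 83.7
CE = (83.7)² = 7005.69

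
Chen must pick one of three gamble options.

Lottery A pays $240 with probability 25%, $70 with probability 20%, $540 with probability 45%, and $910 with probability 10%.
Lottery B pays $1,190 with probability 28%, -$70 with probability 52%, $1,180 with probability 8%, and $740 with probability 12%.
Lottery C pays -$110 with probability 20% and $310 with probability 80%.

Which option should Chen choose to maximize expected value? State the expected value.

Lottery A = 0.25 × 240 + 0.2 × 70 + 0.45 × 540 + 0.1 × 910 = 60 + 14 + 243 + 91 = 408
Lottery B = 0.28 × 1190 + 0.52 × (-70) + 0.08 × 1180 + 0.12 × 740 = 333.2 − 36.4 + 94.4 + 88.8 = 480
Lottery C = 0.2 × (-110) + 0.8 × 310 = -22 + 248 = 226

Lottery B ($480)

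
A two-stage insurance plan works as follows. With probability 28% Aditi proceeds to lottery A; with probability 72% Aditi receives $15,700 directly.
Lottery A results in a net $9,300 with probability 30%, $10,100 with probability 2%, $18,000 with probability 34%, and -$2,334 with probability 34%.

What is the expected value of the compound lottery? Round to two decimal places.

EV(A) = 0.3 × 9300 + 0.02 × 10100 + 0.34 × 18000 + 0.34 × (-2334) = 2790 + 202 + 6120 − 793.56 = 8318.44
Branch B: 15700 (certain)
Overall = 0.28 × 8318.44 + 0.72 × 15700 = 2329.1632 + 11304 = 13633.1632

$13,633.16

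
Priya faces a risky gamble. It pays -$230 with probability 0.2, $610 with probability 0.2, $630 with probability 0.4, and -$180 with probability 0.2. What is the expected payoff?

EV = 0.2 × (-230) + 0.2 × 610 + 0.4 × 630 + 0.2 × (-180) = -46 + 122 + 252 − 36 = 292

$292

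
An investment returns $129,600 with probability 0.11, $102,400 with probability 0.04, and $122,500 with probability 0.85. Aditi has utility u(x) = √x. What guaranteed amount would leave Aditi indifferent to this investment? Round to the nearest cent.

$122,430.01

E[u] = 0.11·√129600 + 0.04·√102400 + 0.85·√122500 = 0.11·360 + 0.04·320 + 0.85·350 = 349.9
CE = (349.9)² = 122430.01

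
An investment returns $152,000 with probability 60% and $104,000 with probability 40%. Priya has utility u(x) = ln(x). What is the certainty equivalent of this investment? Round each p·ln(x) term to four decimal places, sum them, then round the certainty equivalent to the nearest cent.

$130,600.72

E[u] = 0.6·ln(152000) + 0.4·ln(104000) = 7.1590 + 4.6209 = 11.7799
CE = e^11.7799 ≈ 130600.72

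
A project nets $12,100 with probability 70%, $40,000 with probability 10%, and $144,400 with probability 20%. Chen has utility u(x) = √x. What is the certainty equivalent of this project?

E[u] = 0.7·√12100 + 0.1·√40000 + 0.2·√144400 = 0.7·110 + 0.1·200 + 0.2·380 = 173
CE = (173)² = 29929

$29,929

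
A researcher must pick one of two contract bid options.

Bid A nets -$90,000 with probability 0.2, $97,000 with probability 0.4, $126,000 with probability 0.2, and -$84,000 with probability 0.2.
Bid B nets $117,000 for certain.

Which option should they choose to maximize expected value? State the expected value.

Bid A = 0.2 × (-90000) + 0.4 × 97000 + 0.2 × 126000 + 0.2 × (-84000) = -18000 + 38800 + 25200 − 16800 = 29200
Bid B: 117000 (certain)

Bid B ($117,000)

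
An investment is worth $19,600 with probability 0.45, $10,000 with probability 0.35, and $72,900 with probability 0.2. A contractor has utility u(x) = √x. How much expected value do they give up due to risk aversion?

E[u] = 0.45·√19600 + 0.35·√10000 + 0.2·√72900 = 0.45·140 + 0.35·100 + 0.2·270 = 152
CE = (152)² = 23104
Risk premium = EV − CE = 26900 − 23104 = 3796

$3,796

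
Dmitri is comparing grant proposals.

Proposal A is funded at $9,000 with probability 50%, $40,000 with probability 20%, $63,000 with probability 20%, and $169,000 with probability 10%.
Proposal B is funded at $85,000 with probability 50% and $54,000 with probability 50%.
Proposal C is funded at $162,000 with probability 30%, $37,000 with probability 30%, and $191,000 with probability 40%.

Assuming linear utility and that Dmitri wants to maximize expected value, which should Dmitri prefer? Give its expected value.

Proposal A = 0.5 × 9000 + 0.2 × 40000 + 0.2 × 63000 + 0.1 × 169000 = 4500 + 8000 + 12600 + 16900 = 42000
Proposal B = 0.5 × 85000 + 0.5 × 54000 = 42500 + 27000 = 69500
Proposal C = 0.3 × 162000 + 0.3 × 37000 + 0.4 × 191000 = 48600 + 11100 + 76400 = 136100

Proposal C ($136,100)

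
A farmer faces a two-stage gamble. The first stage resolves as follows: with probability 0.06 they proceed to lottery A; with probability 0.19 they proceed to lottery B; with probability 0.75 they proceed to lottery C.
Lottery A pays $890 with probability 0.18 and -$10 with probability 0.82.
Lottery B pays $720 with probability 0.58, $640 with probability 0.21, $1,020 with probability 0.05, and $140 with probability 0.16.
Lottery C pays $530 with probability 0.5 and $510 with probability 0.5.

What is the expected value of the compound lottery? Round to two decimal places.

$517.95

EV(A) = 0.18 × 890 + 0.82 × (-10) = 160.2 − 8.2 = 152
EV(B) = 0.58 × 720 + 0.21 × 640 + 0.05 × 1020 + 0.16 × 140 = 417.6 + 134.4 + 51 + 22.4 = 625.4
EV(C) = 0.5 × 530 + 0.5 × 510 = 265 + 255 = 520
Overall = 0.06 × 152 + 0.19 × 625.4 + 0.75 × 520 = 9.12 + 118.826 + 390 = 517.946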